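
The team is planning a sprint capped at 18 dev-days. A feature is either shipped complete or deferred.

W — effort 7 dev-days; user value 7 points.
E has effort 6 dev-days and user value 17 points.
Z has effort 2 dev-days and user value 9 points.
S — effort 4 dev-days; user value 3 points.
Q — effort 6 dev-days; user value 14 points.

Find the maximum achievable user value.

Treat it as a binary knapsack problem.
Allowing fractional choices, the relaxed optimum would be about 44.0, but features are indivisible.
E + Z + Q: effort 6 + 2 + 6 = 14 ≤ 18, user value 17 + 9 + 14 = 40.
E + Z + S + Q: effort 6 + 2 + 4 + 6 = 18 ≤ 18, user value 17 + 9 + 3 + 14 = 43.
Best is E, Z, S, and Q with total user value 43.

43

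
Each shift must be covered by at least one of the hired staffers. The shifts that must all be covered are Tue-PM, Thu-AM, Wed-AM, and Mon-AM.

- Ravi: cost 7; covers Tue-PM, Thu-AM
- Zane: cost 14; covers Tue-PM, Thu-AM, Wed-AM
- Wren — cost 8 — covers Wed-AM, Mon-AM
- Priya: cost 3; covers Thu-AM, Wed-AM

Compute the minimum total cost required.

Choose Ravi and Wren: together they cover Tue-PM, Thu-AM, Wed-AM, Mon-AM — every shift.
Total cost: 7 + 8 = 15.

15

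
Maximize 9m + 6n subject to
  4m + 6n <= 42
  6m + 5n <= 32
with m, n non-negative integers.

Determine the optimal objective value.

Relaxing integrality, the LP optimum is 48.00 at (m,n) = (5.33, 0), which is not an integer point.
(m,n)=(5,0) is feasible, giving 45.
(m,n)=(4,1) is feasible, giving 42.
The best lattice point is (5,0), giving 45.

45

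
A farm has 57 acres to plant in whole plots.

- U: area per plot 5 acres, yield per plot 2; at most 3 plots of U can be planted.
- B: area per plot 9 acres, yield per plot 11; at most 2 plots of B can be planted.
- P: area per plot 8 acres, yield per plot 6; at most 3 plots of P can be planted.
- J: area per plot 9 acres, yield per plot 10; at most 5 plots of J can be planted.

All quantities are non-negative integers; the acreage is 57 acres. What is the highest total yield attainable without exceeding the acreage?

1×B and 5×J: area 54 ≤ 57, yield 1·11 + 5·10 = 61.
2×B and 4×J: area 54 ≤ 57, yield 2·11 + 4·10 = 62.
Best is 62.

62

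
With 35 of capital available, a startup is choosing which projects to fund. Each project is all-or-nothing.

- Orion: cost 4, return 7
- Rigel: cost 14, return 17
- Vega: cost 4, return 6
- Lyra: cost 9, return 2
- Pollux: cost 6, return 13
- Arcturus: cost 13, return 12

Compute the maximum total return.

43

Treat it as a binary knapsack problem.
Rigel + Pollux + Arcturus: cost 14 + 6 + 13 = 33 ≤ 35, return 17 + 13 + 12 = 42.
Orion + Rigel + Vega + Pollux: cost 4 + 14 + 4 + 6 = 28 ≤ 35, return 7 + 17 + 6 + 13 = 43.
Best is Orion, Rigel, Vega, and Pollux with total return 43.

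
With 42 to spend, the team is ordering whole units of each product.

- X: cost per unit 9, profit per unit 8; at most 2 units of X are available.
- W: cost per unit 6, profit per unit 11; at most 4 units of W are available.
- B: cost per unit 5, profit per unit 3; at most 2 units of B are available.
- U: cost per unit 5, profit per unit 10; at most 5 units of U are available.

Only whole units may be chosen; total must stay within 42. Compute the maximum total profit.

75

This is a bounded integer knapsack.
Take 2×W, 1×B, and 5×U: cost 42 ≤ 42, profit 2·11 + 1·3 + 5·10 = 75.
U has the best ratio (10/5) and is taken to its limit of 5; remaining capacity is filled optimally with the others.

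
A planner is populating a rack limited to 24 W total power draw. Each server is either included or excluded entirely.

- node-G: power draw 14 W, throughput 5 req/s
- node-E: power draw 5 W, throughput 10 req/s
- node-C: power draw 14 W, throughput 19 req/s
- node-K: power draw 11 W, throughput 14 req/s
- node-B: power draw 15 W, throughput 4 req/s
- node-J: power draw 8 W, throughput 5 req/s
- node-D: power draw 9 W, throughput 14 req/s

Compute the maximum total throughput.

33

Treat it as a binary knapsack problem.
node-E + node-C: power draw 5 + 14 = 19 ≤ 24, throughput 10 + 19 = 29.
node-E + node-J + node-D: power draw 5 + 8 + 9 = 22 ≤ 24, throughput 10 + 5 + 14 = 29.
node-C + node-D: power draw 14 + 9 = 23 ≤ 24, throughput 19 + 14 = 33.
Best is node-C and node-D with total throughput 33.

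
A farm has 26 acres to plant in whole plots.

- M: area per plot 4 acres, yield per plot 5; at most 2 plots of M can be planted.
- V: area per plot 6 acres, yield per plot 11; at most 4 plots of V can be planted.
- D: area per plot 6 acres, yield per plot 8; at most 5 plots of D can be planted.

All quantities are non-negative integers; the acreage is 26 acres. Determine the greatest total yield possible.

This is a bounded integer knapsack.
V has the best ratio (11/6); taking only V gives at most 4×11 = 44 (stopped by the area limit).
Optimal: 4×V: area 24 ≤ 26, yield 4·11 = 44.

44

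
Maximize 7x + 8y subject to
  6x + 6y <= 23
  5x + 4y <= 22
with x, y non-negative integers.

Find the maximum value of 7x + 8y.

24

Relaxing integrality, the LP optimum is 30.67 at (x,y) = (0, 3.83), which is not an integer point.
(x,y)=(0,3): 6·0+6·3=18≤23, 5·0+4·3=12≤22, objective 24.
(x,y)=(1,2): 6·1+6·2=18≤23, 5·1+4·2=13≤22, objective 23.
(x,y)=(0,2): 6·0+6·2=12≤23, 5·0+4·2=8≤22, objective 16.
The best lattice point is (0,3), giving 24.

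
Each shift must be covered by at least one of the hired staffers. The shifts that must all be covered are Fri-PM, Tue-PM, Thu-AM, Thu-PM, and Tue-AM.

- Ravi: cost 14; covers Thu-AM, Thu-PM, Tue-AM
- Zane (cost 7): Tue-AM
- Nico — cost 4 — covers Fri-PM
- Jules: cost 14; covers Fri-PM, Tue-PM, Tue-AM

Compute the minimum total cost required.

Choose Ravi and Jules: together they cover Fri-PM, Tue-PM, Thu-AM, Thu-PM, Tue-AM — every shift.
Total cost: 14 + 14 = 28.

28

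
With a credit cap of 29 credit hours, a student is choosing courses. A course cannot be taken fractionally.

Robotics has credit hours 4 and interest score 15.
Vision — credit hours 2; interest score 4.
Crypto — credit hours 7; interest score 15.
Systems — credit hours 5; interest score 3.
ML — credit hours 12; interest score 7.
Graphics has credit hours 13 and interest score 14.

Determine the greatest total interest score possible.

48

This is an integer program with binary decision variables.
Allowing fractional choices, the relaxed optimum would be about 49.8, but courses are indivisible.
Robotics + Crypto + Systems + Graphics: credit hours 4 + 7 + 5 + 13 = 29 ≤ 29, interest score 15 + 15 + 3 + 14 = 47.
Robotics + Vision + Crypto + Graphics: credit hours 4 + 2 + 7 + 13 = 26 ≤ 29, interest score 15 + 4 + 15 + 14 = 48.
Robotics + Crypto + Graphics: credit hours 4 + 7 + 13 = 24 ≤ 29, interest score 15 + 15 + 14 = 44.
Best is Robotics, Vision, Crypto, and Graphics with total interest score 48.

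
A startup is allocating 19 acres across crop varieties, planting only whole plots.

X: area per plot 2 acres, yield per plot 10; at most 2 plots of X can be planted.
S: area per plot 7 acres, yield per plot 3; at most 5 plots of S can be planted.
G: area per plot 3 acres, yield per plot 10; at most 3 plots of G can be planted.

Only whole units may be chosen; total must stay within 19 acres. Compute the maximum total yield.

This is a bounded integer knapsack.
X has the best ratio (10/2); taking only X gives at most 2×10 = 20 (stopped by the supply cap of 2).
Mixing does better — 2×X and 3×G: area 13 ≤ 19, yield 2·10 + 3·10 = 50.

50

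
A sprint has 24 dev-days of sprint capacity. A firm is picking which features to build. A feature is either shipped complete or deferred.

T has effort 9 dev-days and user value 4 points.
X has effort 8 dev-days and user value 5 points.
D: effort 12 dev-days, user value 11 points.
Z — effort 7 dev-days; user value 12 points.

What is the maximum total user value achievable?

23

T + X + Z: effort 9 + 8 + 7 = 24 ≤ 24, user value 4 + 5 + 12 = 21.
D + Z: effort 12 + 7 = 19 ≤ 24, user value 11 + 12 = 23.
Best is D and Z with total user value 23.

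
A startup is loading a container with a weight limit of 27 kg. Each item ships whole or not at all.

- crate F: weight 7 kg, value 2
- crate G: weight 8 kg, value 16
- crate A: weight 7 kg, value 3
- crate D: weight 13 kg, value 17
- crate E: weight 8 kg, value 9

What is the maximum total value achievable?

Allowing fractional choices, the relaxed optimum would be about 39.8, but items are indivisible.
crate G + crate A + crate E: weight 8 + 7 + 8 = 23 ≤ 27, value 16 + 3 + 9 = 28.
crate G + crate D: weight 8 + 13 = 21 ≤ 27, value 16 + 17 = 33.
Best is crate G and crate D with total value 33.

33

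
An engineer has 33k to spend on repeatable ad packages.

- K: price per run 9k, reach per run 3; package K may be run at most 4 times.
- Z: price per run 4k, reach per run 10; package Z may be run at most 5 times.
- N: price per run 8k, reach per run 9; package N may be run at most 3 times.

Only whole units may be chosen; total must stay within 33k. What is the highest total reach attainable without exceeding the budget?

59

This is a bounded integer knapsack.
4×Z and 2×N: price 32 ≤ 33, reach 4·10 + 2·9 = 58.
5×Z and 1×N: price 28 ≤ 33, reach 5·10 + 1·9 = 59.
Best is 59.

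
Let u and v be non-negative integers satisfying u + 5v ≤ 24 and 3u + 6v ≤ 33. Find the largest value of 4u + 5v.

(u,v)=(11,0): 1·11+5·0=11≤24, 3·11+6·0=33≤33, objective 44.
(u,v)=(10,0): 1·10+5·0=10≤24, 3·10+6·0=30≤33, objective 40.
Maximum is 44 at (u,v)=(11,0).

44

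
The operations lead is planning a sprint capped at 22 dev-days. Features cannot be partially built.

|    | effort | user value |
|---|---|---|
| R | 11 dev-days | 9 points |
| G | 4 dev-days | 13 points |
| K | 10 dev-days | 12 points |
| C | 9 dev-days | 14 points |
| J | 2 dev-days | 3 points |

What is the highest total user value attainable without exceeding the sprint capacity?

30

Allowing fractional choices, the relaxed optimum would be about 38.4, but features are indivisible.
K + C + J: effort 10 + 9 + 2 = 21 ≤ 22, user value 12 + 14 + 3 = 29.
G + K + J: effort 4 + 10 + 2 = 16 ≤ 22, user value 13 + 12 + 3 = 28.
G + C + J: effort 4 + 9 + 2 = 15 ≤ 22, user value 13 + 14 + 3 = 30.
Best is G, C, and J with total user value 30.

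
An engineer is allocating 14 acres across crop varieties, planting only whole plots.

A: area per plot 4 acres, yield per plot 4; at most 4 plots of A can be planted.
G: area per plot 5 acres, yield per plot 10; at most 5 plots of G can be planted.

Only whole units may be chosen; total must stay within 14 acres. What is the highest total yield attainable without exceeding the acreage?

24

G has the best ratio (10/5); taking only G gives at most 2×10 = 20 (stopped by the area limit).
Mixing does better — 1×A and 2×G: area 14 ≤ 14, yield 1·4 + 2·10 = 24.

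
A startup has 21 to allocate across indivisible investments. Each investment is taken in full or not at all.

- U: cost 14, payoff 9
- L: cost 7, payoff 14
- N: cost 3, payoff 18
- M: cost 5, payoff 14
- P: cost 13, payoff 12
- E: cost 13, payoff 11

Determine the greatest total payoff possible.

46

Allowing fractional choices, the relaxed optimum would be about 51.5, but investments are indivisible.
L + N + M: cost 7 + 3 + 5 = 15 ≤ 21, payoff 14 + 18 + 14 = 46.
N + M + P: cost 3 + 5 + 13 = 21 ≤ 21, payoff 18 + 14 + 12 = 44.
Best is L, N, and M with total payoff 46.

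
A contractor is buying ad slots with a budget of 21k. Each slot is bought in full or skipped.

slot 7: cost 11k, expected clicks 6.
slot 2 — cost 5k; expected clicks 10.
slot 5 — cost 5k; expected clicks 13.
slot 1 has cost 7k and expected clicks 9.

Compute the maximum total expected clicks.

32

Allowing fractional choices, the relaxed optimum would be about 34.2, but ad slots are indivisible.
slot 2 + slot 5: cost 5 + 5 = 10 ≤ 21, expected clicks 10 + 13 = 23.
slot 2 + slot 5 + slot 1: cost 5 + 5 + 7 = 17 ≤ 21, expected clicks 10 + 13 + 9 = 32.
slot 7 + slot 2 + slot 5: cost 11 + 5 + 5 = 21 ≤ 21, expected clicks 6 + 10 + 13 = 29.
Best is slot 2, slot 5, and slot 1 with total expected clicks 32.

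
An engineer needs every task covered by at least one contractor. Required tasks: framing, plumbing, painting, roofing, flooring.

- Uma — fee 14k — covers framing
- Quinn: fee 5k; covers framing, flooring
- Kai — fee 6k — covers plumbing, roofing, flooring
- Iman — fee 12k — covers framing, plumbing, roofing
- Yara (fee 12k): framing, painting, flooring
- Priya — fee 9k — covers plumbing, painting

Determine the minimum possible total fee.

18

This is an integer covering problem.
Choose Kai and Yara: together they cover framing, plumbing, painting, roofing, flooring — every task.
Total fee: 6 + 12 = 18.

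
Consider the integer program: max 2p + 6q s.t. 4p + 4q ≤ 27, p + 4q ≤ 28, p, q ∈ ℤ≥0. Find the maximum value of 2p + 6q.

(p,q)=(0,6) is feasible, giving 36.
(p,q)=(1,5) is feasible, giving 32.
(p,q)=(0,5) is feasible, giving 30.
Maximum is 36 at (p,q)=(0,6).

36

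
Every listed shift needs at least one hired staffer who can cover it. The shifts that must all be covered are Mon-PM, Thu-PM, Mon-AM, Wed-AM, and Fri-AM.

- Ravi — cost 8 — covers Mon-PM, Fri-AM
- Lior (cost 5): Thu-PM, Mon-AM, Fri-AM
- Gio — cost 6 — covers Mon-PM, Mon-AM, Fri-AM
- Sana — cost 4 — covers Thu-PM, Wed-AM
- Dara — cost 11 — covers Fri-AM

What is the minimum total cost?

Choose Gio and Sana: together they cover Mon-PM, Thu-PM, Mon-AM, Wed-AM, Fri-AM — every shift.
Total cost: 6 + 4 = 10.

10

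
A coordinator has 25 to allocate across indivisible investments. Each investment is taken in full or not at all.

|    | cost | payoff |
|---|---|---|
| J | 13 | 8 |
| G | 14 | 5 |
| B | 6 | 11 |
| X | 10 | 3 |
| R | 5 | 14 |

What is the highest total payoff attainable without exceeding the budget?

B + X + R: cost 6 + 10 + 5 = 21 ≤ 25, payoff 11 + 3 + 14 = 28.
G + B + R: cost 14 + 6 + 5 = 25 ≤ 25, payoff 5 + 11 + 14 = 30.
J + B + R: cost 13 + 6 + 5 = 24 ≤ 25, payoff 8 + 11 + 14 = 33.
Best is J, B, and R with total payoff 33.

33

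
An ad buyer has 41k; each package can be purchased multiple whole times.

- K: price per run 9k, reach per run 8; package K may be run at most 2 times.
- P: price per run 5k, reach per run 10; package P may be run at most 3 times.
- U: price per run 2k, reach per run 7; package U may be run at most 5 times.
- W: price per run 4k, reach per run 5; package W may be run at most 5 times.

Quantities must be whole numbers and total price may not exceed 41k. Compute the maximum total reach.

85

U has the best ratio (7/2); taking only U gives at most 5×7 = 35 (stopped by the supply cap of 5).
Mixing does better — 3×P, 5×U, and 4×W: price 41 ≤ 41, reach 3·10 + 5·7 + 4·5 = 85.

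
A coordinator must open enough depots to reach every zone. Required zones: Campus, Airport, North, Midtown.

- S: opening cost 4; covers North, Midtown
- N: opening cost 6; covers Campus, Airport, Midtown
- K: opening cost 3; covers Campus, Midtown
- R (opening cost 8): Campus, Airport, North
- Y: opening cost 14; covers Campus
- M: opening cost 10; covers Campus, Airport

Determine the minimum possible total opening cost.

10

The greedy cost-per-new-zone heuristic would pick K, S, and N for 13, but a cheaper cover exists.
Choose S and N: together they cover Campus, Airport, North, Midtown — every zone.
Total opening cost: 4 + 6 = 10.
No cover costs less than 10.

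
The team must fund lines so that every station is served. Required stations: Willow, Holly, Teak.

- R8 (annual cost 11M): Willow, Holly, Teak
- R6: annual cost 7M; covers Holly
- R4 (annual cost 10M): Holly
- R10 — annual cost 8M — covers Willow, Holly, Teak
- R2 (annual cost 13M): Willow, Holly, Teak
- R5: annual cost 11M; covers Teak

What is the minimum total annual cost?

This is an integer covering problem.
R10 alone covers Willow, Holly, Teak — every station.
Total annual cost: 8.
No cover costs less than 8.

8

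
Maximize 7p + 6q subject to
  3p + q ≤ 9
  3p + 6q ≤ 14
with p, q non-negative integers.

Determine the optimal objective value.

21

(p,q)=(3,0) is feasible, giving 21.
(p,q)=(2,1) is feasible, giving 20.
Maximum is 21 at (p,q)=(3,0).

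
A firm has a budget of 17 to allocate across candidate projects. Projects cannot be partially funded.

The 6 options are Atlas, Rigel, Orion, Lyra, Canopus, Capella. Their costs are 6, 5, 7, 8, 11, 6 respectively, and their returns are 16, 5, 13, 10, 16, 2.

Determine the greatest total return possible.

32

Allowing fractional choices, the relaxed optimum would be about 34.8, but projects are indivisible.
Atlas + Orion: cost 6 + 7 = 13 ≤ 17, return 16 + 13 = 29.
Atlas + Canopus: cost 6 + 11 = 17 ≤ 17, return 16 + 16 = 32.
Best is Atlas and Canopus with total return 32.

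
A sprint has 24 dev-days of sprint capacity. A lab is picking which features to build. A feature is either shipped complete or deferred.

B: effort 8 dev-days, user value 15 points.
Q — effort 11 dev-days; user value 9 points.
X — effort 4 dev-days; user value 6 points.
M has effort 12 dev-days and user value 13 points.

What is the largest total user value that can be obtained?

34

This is an integer program with binary decision variables.
Take B, X, and M: effort 8 + 4 + 12 = 24 ≤ 24, user value 15 + 6 + 13 = 34.
No other feasible combination does better.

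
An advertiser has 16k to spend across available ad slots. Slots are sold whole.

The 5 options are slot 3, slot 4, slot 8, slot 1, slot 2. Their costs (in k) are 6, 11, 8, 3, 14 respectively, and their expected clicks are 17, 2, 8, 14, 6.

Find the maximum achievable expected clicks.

Treat it as a binary knapsack problem.
Take slot 3 and slot 1: cost 6 + 3 = 9 ≤ 16, expected clicks 17 + 14 = 31.
No other feasible combination does better.

31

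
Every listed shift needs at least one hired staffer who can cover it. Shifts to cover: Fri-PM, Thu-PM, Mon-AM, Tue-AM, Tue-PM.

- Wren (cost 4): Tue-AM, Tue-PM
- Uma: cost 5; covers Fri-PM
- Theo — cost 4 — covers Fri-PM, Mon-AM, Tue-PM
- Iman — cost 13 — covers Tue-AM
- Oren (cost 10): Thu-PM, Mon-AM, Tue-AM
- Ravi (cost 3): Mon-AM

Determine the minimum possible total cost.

14

This is a weighted set-cover instance.
Choose Theo and Oren: together they cover Fri-PM, Thu-PM, Mon-AM, Tue-AM, Tue-PM — every shift.
Total cost: 4 + 10 = 14.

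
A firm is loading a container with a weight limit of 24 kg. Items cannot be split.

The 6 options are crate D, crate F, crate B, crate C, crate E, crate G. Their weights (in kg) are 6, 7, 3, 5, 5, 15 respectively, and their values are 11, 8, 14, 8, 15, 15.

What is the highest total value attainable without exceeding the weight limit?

48

Take crate D, crate B, crate C, and crate E: weight 6 + 3 + 5 + 5 = 19 ≤ 24, value 11 + 14 + 8 + 15 = 48.
No feasible combination exceeds this.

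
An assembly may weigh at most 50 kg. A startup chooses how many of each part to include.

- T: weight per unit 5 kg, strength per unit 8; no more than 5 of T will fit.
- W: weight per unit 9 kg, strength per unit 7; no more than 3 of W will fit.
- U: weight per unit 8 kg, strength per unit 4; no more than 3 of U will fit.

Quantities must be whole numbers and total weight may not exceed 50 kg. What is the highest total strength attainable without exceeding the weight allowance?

This is a bounded integer knapsack.
T has the best ratio (8/5); taking only T gives at most 5×8 = 40 (stopped by the supply cap of 5).
Mixing does better — 5×T, 1×W, and 2×U: weight 50 ≤ 50, strength 5·8 + 1·7 + 2·4 = 55.

55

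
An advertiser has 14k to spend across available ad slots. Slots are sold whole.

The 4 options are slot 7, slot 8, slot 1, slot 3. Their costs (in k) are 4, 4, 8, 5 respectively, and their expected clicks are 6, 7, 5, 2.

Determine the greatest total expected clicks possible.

15

Allowing fractional choices, the relaxed optimum would be about 16.8, but ad slots are indivisible.
slot 7 + slot 8: cost 4 + 4 = 8 ≤ 14, expected clicks 6 + 7 = 13.
slot 8 + slot 1: cost 4 + 8 = 12 ≤ 14, expected clicks 7 + 5 = 12.
slot 7 + slot 8 + slot 3: cost 4 + 4 + 5 = 13 ≤ 14, expected clicks 6 + 7 + 2 = 15.
Best is slot 7, slot 8, and slot 3 with total expected clicks 15.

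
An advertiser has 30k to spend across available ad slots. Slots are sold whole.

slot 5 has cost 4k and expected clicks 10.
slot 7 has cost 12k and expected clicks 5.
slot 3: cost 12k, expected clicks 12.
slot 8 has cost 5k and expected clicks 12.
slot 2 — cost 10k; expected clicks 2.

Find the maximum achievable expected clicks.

34

Allowing fractional choices, the relaxed optimum would be about 37.8, but ad slots are indivisible.
slot 5 + slot 7 + slot 8: cost 4 + 12 + 5 = 21 ≤ 30, expected clicks 10 + 5 + 12 = 27.
slot 7 + slot 3 + slot 8: cost 12 + 12 + 5 = 29 ≤ 30, expected clicks 5 + 12 + 12 = 29.
slot 5 + slot 3 + slot 8: cost 4 + 12 + 5 = 21 ≤ 30, expected clicks 10 + 12 + 12 = 34.
Best is slot 5, slot 3, and slot 8 with total expected clicks 34.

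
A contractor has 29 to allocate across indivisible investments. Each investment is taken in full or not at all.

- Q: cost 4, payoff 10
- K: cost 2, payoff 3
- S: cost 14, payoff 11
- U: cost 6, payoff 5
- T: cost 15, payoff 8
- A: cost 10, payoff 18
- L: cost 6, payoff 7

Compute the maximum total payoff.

Allowing fractional choices, the relaxed optimum would be about 43.8, but investments are indivisible.
Q + K + U + A + L: cost 4 + 2 + 6 + 10 + 6 = 28 ≤ 29, payoff 10 + 3 + 5 + 18 + 7 = 43.
Q + U + A + L: cost 4 + 6 + 10 + 6 = 26 ≤ 29, payoff 10 + 5 + 18 + 7 = 40.
Best is Q, K, U, A, and L with total payoff 43.

43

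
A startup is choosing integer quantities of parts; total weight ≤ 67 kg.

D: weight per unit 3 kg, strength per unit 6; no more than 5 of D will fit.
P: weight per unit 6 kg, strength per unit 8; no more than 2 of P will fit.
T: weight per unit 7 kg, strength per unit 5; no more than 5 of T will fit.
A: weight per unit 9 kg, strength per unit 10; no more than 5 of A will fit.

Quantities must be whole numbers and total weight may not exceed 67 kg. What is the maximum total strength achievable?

This is a bounded integer knapsack.
D has the best ratio (6/3); taking only D gives at most 5×6 = 30 (stopped by the supply cap of 5).
Mixing does better — 5×D, 1×P, and 5×A: weight 66 ≤ 67, strength 5·6 + 1·8 + 5·10 = 88.

88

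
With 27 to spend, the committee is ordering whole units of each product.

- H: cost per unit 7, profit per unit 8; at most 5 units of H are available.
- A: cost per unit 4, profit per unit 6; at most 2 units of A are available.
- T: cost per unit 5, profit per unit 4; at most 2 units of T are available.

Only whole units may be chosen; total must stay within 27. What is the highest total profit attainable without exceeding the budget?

2×H, 2×A, and 1×T: cost 27 ≤ 27, profit 2·8 + 2·6 + 1·4 = 32.
3×H and 1×A: cost 25 ≤ 27, profit 3·8 + 1·6 = 30.
Best is 32.

32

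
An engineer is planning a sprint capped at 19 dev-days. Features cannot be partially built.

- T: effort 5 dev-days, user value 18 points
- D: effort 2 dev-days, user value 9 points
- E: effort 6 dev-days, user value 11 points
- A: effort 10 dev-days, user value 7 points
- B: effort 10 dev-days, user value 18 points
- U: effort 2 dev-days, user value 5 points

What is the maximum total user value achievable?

Take T, D, B, and U: effort 5 + 2 + 10 + 2 = 19 ≤ 19, user value 18 + 9 + 18 + 5 = 50.
No other feasible combination does better.

50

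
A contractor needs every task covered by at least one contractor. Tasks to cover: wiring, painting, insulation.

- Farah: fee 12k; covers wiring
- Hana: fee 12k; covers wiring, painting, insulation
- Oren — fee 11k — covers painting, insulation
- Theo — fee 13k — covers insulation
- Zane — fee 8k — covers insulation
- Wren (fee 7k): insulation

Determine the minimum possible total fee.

12

Hana alone covers wiring, painting, insulation — every task.
Total fee: 12.
No cover costs less than 12.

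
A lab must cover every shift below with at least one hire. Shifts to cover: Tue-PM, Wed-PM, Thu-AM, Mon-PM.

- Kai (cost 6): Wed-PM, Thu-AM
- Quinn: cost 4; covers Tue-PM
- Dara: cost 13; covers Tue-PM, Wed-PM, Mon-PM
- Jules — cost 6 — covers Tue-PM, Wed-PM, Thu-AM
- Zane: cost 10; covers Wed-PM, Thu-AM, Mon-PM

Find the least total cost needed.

14

The greedy cost-per-new-shift heuristic would pick Jules and Zane for 16, but a cheaper cover exists.
Choose Quinn and Zane: together they cover Tue-PM, Wed-PM, Thu-AM, Mon-PM — every shift.
Total cost: 4 + 10 = 14.
No cover costs less than 14.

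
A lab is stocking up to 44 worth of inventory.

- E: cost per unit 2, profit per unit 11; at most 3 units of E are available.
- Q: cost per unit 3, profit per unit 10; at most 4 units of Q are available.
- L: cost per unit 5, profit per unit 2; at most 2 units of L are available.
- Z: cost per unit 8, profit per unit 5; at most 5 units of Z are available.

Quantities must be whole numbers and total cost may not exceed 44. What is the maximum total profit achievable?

88

This is a bounded integer knapsack.
E has the best ratio (11/2); taking only E gives at most 3×11 = 33 (stopped by the supply cap of 3).
Mixing does better — 3×E, 4×Q, and 3×Z: cost 42 ≤ 44, profit 3·11 + 4·10 + 3·5 = 88.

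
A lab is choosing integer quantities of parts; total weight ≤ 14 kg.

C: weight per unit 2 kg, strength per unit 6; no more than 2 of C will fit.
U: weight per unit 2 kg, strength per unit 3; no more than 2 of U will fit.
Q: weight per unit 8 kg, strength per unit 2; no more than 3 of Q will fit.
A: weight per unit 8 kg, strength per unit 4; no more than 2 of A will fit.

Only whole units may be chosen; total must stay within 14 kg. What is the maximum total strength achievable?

19

C has the best ratio (6/2); taking only C gives at most 2×6 = 12 (stopped by the supply cap of 2).
Mixing does better — 2×C, 1×U, and 1×A: weight 14 ≤ 14, strength 2·6 + 1·3 + 1·4 = 19.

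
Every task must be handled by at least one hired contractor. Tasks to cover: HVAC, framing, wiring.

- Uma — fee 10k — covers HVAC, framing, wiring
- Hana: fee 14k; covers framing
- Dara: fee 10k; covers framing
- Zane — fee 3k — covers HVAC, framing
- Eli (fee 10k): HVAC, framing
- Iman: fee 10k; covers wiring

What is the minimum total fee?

10

The greedy cost-per-new-task heuristic would pick Zane and Uma for 13, but a cheaper cover exists.
Uma alone covers HVAC, framing, wiring — every task.
Total fee: 10.
No cover costs less than 10.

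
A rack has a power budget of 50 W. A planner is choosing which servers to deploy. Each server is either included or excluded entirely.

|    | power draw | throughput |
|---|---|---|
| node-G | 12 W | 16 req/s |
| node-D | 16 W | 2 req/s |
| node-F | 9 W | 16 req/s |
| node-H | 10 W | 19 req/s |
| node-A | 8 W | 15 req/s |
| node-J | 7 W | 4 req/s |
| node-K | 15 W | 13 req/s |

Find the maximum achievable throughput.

Take node-G, node-F, node-H, node-A, and node-J: power draw 12 + 9 + 10 + 8 + 7 = 46 ≤ 50, throughput 16 + 16 + 19 + 15 + 4 = 70.
No other feasible combination does better.

70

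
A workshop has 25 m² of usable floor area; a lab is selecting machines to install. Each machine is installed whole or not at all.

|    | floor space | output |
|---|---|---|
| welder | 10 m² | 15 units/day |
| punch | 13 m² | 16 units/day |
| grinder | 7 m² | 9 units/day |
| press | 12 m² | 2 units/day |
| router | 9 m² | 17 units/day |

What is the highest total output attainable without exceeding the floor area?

33

This is a 0-1 knapsack instance.
welder + punch: floor space 10 + 13 = 23 ≤ 25, output 15 + 16 = 31.
punch + router: floor space 13 + 9 = 22 ≤ 25, output 16 + 17 = 33.
welder + router: floor space 10 + 9 = 19 ≤ 25, output 15 + 17 = 32.
Best is punch and router with total output 33.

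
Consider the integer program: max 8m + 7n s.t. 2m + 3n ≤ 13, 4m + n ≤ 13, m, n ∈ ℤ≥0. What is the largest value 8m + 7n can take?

Relaxing integrality, the LP optimum is 39.00 at (m,n) = (2.6, 2.6), which is not an integer point.
(m,n)=(2,3) is feasible, giving 37.
(m,n)=(3,1) is feasible, giving 31.
(m,n)=(2,2) is feasible, giving 30.
No feasible integer point exceeds 37.

37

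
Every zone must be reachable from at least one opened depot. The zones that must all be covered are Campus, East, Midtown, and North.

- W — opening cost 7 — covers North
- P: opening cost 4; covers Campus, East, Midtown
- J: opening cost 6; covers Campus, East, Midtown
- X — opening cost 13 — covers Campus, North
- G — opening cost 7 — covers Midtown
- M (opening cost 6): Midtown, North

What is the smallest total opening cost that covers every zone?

10

Choose P and M: together they cover Campus, East, Midtown, North — every zone.
Total opening cost: 4 + 6 = 10.
No cover costs less than 10.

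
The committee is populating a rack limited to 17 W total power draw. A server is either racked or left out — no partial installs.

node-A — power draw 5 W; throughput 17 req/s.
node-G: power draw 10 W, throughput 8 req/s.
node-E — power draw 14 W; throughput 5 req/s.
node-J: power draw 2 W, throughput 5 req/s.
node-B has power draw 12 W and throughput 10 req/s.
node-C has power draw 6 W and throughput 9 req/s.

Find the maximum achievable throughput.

31

Allowing fractional choices, the relaxed optimum would be about 34.3, but servers are indivisible.
node-A + node-J + node-C: power draw 5 + 2 + 6 = 13 ≤ 17, throughput 17 + 5 + 9 = 31.
node-A + node-B: power draw 5 + 12 = 17 ≤ 17, throughput 17 + 10 = 27.
node-A + node-G + node-J: power draw 5 + 10 + 2 = 17 ≤ 17, throughput 17 + 8 + 5 = 30.
Best is node-A, node-J, and node-C with total throughput 31.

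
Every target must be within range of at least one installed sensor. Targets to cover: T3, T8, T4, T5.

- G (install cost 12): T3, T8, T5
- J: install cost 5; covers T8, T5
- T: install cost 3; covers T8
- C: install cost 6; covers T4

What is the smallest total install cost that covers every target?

18

This is a weighted set-cover instance.
The greedy cost-per-new-target heuristic would pick J, C, and G for 23, but a cheaper cover exists.
Choose G and C: together they cover T3, T8, T4, T5 — every target.
Total install cost: 12 + 6 = 18.
No cover costs less than 18.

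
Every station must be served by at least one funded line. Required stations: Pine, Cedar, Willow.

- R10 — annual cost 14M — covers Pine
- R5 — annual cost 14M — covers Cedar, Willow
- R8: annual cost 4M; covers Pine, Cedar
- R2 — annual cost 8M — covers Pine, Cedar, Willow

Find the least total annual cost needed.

8

This is a weighted set-cover instance.
The greedy cost-per-new-station heuristic would pick R8 and R2 for 12, but a cheaper cover exists.
R2 alone covers Pine, Cedar, Willow — every station.
Total annual cost: 8.
No cover costs less than 8.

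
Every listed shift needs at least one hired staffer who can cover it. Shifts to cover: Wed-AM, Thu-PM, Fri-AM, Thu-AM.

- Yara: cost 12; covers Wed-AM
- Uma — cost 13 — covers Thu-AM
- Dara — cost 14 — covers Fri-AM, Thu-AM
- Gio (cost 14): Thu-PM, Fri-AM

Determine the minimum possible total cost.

39

The greedy cost-per-new-shift heuristic would pick Dara, Yara, and Gio for 40, but a cheaper cover exists.
Choose Yara, Uma, and Gio: together they cover Wed-AM, Thu-PM, Fri-AM, Thu-AM — every shift.
Total cost: 12 + 13 + 14 = 39.
No cover costs less than 39.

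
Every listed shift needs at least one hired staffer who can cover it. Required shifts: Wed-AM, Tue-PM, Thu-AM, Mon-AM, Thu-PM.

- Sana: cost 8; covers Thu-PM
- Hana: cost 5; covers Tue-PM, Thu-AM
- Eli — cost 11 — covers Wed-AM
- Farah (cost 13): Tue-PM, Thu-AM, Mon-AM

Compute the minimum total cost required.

This is a weighted set-cover instance.
Choose Sana, Eli, and Farah: together they cover Wed-AM, Tue-PM, Thu-AM, Mon-AM, Thu-PM — every shift.
Total cost: 8 + 11 + 13 = 32.

32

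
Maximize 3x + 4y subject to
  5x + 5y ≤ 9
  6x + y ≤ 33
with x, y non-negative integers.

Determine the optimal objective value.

4

(x,y)=(0,1): 5·0+5·1=5≤9, 6·0+1·1=1≤33, objective 4.
(x,y)=(1,0): 5·1+5·0=5≤9, 6·1+1·0=6≤33, objective 3.
(x,y)=(0,0): 5·0+5·0=0≤9, 6·0+1·0=0≤33, objective 0.
No feasible integer point exceeds 4.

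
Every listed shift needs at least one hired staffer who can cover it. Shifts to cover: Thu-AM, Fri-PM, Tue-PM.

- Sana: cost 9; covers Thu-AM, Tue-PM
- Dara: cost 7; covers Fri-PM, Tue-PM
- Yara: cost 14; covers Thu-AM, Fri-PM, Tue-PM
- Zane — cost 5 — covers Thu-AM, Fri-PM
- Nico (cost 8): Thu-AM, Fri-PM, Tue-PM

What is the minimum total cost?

8

Nico alone covers Thu-AM, Fri-PM, Tue-PM — every shift.
Total cost: 8.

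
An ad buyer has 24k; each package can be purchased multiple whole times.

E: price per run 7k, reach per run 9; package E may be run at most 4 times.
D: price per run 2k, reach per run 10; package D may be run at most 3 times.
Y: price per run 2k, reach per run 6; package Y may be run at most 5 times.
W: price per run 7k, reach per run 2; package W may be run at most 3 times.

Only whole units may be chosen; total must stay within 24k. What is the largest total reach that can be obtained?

D has the best ratio (10/2); taking only D gives at most 3×10 = 30 (stopped by the supply cap of 3).
Mixing does better — 1×E, 3×D, and 5×Y: price 23 ≤ 24, reach 1·9 + 3·10 + 5·6 = 69.

69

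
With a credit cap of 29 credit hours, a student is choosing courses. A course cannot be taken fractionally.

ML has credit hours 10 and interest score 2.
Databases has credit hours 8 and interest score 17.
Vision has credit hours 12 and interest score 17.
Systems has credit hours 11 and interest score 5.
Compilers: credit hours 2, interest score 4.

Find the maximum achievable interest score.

Allowing fractional choices, the relaxed optimum would be about 41.2, but courses are indivisible.
Databases + Vision: credit hours 8 + 12 = 20 ≤ 29, interest score 17 + 17 = 34.
Databases + Vision + Compilers: credit hours 8 + 12 + 2 = 22 ≤ 29, interest score 17 + 17 + 4 = 38.
Best is Databases, Vision, and Compilers with total interest score 38.

38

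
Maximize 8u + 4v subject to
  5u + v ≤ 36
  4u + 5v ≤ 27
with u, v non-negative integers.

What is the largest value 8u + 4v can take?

(u,v)=(6,0): 5·6+1·0=30≤36, 4·6+5·0=24≤27, objective 48.
(u,v)=(5,1): 5·5+1·1=26≤36, 4·5+5·1=25≤27, objective 44.
No feasible integer point exceeds 48.

48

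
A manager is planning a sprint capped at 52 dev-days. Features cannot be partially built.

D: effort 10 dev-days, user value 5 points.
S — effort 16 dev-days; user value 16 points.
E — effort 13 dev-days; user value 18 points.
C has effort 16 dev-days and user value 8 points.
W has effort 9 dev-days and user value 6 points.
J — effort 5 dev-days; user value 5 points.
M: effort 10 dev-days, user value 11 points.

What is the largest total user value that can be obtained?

Take S, E, W, and M: effort 16 + 13 + 9 + 10 = 48 ≤ 52, user value 16 + 18 + 6 + 11 = 51.
No other feasible combination does better.

51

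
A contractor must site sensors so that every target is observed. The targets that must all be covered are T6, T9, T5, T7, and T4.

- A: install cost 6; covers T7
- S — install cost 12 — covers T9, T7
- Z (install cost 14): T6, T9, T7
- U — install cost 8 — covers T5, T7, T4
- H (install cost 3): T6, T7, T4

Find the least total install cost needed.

22

The greedy cost-per-new-target heuristic would pick H, U, and S for 23, but a cheaper cover exists.
Choose Z and U: together they cover T6, T9, T5, T7, T4 — every target.
Total install cost: 14 + 8 = 22.
No cover costs less than 22.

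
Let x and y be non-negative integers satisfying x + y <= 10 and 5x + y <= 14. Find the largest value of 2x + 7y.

70

(x,y)=(0,10): 1·0+1·10=10≤10, 5·0+1·10=10≤14, objective 70.
(x,y)=(1,9): 1·1+1·9=10≤10, 5·1+1·9=14≤14, objective 65.
(x,y)=(0,9): 1·0+1·9=9≤10, 5·0+1·9=9≤14, objective 63.
No feasible integer point exceeds 70.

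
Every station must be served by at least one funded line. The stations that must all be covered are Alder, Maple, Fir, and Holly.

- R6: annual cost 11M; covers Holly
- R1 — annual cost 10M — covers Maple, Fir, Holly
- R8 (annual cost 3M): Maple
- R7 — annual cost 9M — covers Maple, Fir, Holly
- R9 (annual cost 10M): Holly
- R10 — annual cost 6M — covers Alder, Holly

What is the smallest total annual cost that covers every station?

15

The greedy cost-per-new-station heuristic would pick R8, R10, and R7 for 18, but a cheaper cover exists.
Choose R7 and R10: together they cover Alder, Maple, Fir, Holly — every station.
Total annual cost: 9 + 6 = 15.
No cover costs less than 15.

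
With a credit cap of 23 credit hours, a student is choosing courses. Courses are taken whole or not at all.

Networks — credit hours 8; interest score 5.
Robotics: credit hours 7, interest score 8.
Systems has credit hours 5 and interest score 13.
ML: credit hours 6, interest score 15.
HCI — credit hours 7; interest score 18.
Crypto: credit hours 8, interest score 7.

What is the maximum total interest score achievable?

Allowing fractional choices, the relaxed optimum would be about 51.7, but courses are indivisible.
Systems + ML + HCI: credit hours 5 + 6 + 7 = 18 ≤ 23, interest score 13 + 15 + 18 = 46.
ML + HCI + Crypto: credit hours 6 + 7 + 8 = 21 ≤ 23, interest score 15 + 18 + 7 = 40.
Robotics + ML + HCI: credit hours 7 + 6 + 7 = 20 ≤ 23, interest score 8 + 15 + 18 = 41.
Best is Systems, ML, and HCI with total interest score 46.

46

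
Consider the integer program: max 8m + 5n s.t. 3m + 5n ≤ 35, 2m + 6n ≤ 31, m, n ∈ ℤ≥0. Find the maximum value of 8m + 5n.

88

The continuous relaxation peaks at (11.7, 0) with value 93.33; rounding to a feasible lattice point costs some objective.
(m,n)=(11,0): 3·11+5·0=33≤35, 2·11+6·0=22≤31, objective 88.
(m,n)=(10,1): 3·10+5·1=35≤35, 2·10+6·1=26≤31, objective 85.
(m,n)=(10,0): 3·10+5·0=30≤35, 2·10+6·0=20≤31, objective 80.
Maximum is 88 at (m,n)=(11,0).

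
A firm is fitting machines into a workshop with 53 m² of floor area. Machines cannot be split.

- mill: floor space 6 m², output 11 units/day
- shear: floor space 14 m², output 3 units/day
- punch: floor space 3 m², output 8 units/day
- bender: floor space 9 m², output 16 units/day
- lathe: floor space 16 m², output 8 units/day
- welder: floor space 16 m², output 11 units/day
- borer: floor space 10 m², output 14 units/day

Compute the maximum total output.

60

Allowing fractional choices, the relaxed optimum would be about 64.5, but machines are indivisible.
mill + punch + bender + lathe + borer: floor space 6 + 3 + 9 + 16 + 10 = 44 ≤ 53, output 11 + 8 + 16 + 8 + 14 = 57.
mill + punch + bender + lathe + welder: floor space 6 + 3 + 9 + 16 + 16 = 50 ≤ 53, output 11 + 8 + 16 + 8 + 11 = 54.
mill + punch + bender + welder + borer: floor space 6 + 3 + 9 + 16 + 10 = 44 ≤ 53, output 11 + 8 + 16 + 11 + 14 = 60.
Best is mill, punch, bender, welder, and borer with total output 60.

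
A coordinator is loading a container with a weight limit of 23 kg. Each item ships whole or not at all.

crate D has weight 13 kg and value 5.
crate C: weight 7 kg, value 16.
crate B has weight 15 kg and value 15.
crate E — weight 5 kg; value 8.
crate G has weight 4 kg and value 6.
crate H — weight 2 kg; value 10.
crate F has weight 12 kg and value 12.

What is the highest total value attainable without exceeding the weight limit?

40

This is a 0-1 knapsack instance.
Allowing fractional choices, the relaxed optimum would be about 45.0, but items are indivisible.
crate C + crate E + crate G + crate H: weight 7 + 5 + 4 + 2 = 18 ≤ 23, value 16 + 8 + 6 + 10 = 40.
crate C + crate H + crate F: weight 7 + 2 + 12 = 21 ≤ 23, value 16 + 10 + 12 = 38.
crate E + crate G + crate H + crate F: weight 5 + 4 + 2 + 12 = 23 ≤ 23, value 8 + 6 + 10 + 12 = 36.
Best is crate C, crate E, crate G, and crate H with total value 40.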